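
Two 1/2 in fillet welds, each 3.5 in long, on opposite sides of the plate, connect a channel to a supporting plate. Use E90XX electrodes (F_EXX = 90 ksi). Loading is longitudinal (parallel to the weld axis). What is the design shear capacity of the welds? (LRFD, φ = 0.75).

Effective throat t_e = 0.707 × 0.5 = 0.3535 in.
Total length L = 7 in; A_we = 0.3535 × 7 = 2.474 in².
F_nw = 0.6 F_EXX = 0.6 × 90 = 54 ksi.
φR_n = 0.75 × 54 × 2.474 = 100.2 kips.

φR_n ≈ 100 kips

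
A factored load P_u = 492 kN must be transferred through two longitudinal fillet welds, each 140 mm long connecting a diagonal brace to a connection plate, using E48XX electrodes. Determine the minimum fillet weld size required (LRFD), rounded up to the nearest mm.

w = 12 mm

E48XX → F_EXX = 480 MPa.
Total weld length L = 280 mm.
Required throat t_e = P_u / (φ × 0.6 F_EXX × L) = 492 / (0.75 × 0.6 × 480 × 280 × 10⁻³) = 8.135 mm.
Required leg w = t_e / 0.707 = 11.51 mm → use 12 mm.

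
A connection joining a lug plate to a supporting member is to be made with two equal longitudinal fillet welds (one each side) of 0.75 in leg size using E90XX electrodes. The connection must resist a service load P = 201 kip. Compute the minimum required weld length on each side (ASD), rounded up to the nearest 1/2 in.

E90XX → F_EXX = 90 ksi.
Throat t_e = 0.707 × 0.75 = 0.5302 in.
r_n/Ω = (0.6 × 90 × 0.5302) / 2.0 = 14.32 kip/in.
L_req = P / (r_n/Ω) = 201 / 14.32 = 14.04 in total.
Per side: 14.04 / 2 = 7.02 in.
Round up → use L = 7.5 in on each side.

L = 7.5 in on each side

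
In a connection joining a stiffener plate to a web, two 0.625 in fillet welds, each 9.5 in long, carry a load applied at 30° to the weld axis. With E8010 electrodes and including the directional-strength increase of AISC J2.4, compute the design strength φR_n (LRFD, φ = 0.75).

φR_n ≈ 356 kips

E80XX → F_EXX = 80 ksi.
t_e = 0.707 × 0.625 = 0.4419 in; A_we = 0.4419 × 19 = 8.396 in².
Directional factor: 1.0 + 0.5 sin^1.5(30°) = 1.177.
F_nw = 0.6 × 80 × 1.177 = 56.49 ksi.
φR_n = 0.75 × 56.49 × 8.396 = 355.7 kips.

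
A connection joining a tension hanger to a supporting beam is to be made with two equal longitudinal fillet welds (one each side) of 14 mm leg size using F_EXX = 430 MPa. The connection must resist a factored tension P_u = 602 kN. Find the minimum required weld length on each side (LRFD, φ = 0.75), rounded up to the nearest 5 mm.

L = 160 mm on each side

Throat t_e = 0.707 × 14 = 9.898 mm.
φr_n = 0.75 × 0.6 × 430 × 9.898 × 10⁻³ = 1.915 kN/mm.
L_req = P_u / φr_n = 602 / 1.915 = 314.3 mm total.
Per side: 314.3 / 2 = 157.2 mm.
Round up → use L = 160 mm on each side.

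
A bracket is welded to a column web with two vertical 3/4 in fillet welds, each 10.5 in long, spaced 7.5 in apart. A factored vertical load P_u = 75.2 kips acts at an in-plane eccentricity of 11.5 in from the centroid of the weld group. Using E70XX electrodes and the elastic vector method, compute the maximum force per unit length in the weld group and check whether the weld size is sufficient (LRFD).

f_max ≈ 13.8 kip/in; adequate

E70XX → F_EXX = 70 ksi.
Total weld length L_w = 21 in. Treat welds as unit-width lines.
Polar moment about centroid: J = 2[d³/12 + d(b/2)²] = 2[10.5³/12 + 10.5×3.75²] = 488.2 in³.
Direct shear f_v = P/L_w = 75.2 / 21 = 3.581 kip/in (vertical).
Torsion M = P·e = 75.2 × 11.5 = 864.8 kip·in.
Critical point at (x, y) = (3.75, 5.25) from centroid. f_tx = M·y/J = 9.299 kip/in; f_ty = M·x/J = 6.642 kip/in.
Resultant f_max = √[f_tx² + (f_v + f_ty)²] = √[9.299² + (3.581 + 6.642)²] = 13.82 kip/in.
Capacity per unit length: φr_n = 0.75 × 0.6 × 70 × (0.707 × 0.75) = 16.7 kip/in.
13.82 ≤ 16.7 → adequate.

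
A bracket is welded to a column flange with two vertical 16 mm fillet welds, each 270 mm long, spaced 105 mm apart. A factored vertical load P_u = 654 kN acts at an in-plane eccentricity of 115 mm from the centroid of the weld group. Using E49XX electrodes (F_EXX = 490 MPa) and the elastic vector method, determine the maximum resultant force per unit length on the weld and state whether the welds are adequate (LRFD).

Total weld length L_w = 540 mm. Treat welds as unit-width lines.
Polar moment about centroid: J = 2[d³/12 + d(b/2)²] = 2[270³/12 + 270×52.5²] = 4769000 mm³.
Direct shear f_v = P/L_w = 654×10³ / 540 = 1211 N/mm (vertical).
Torsion M = P·e = 654×10³ × 115 = 75210000 N·mm.
Critical point at (x, y) = (52.5, 135) from centroid. f_tx = M·y/J = 2129 N/mm; f_ty = M·x/J = 828 N/mm.
Resultant f_max = √[f_tx² + (f_v + f_ty)²] = √[2129² + (1211 + 828)²] = 2948 N/mm.
Capacity per unit length: φr_n = 0.75 × 0.6 × 490 × (0.707 × 16) = 2494 N/mm.
2948 > 2494 → NOT adequate.

f_max ≈ 2950 N/mm; NOT adequate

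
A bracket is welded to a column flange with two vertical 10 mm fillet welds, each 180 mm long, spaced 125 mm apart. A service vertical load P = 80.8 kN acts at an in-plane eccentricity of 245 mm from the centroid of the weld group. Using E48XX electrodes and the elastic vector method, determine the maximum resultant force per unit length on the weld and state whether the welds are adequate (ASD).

f_max ≈ 1060 N/mm; NOT adequate

E48XX → F_EXX = 480 MPa.
Total weld length L_w = 360 mm. Treat welds as unit-width lines.
Polar moment about centroid: J = 2[d³/12 + d(b/2)²] = 2[180³/12 + 180×62.5²] = 2378000 mm³.
Direct shear f_v = P/L_w = 80.8×10³ / 360 = 224.4 N/mm (vertical).
Torsion M = P·e = 80.8×10³ × 245 = 19796000 N·mm.
Critical point at (x, y) = (62.5, 90) from centroid. f_tx = M·y/J = 749.1 N/mm; f_ty = M·x/J = 520.2 N/mm.
Resultant f_max = √[f_tx² + (f_v + f_ty)²] = √[749.1² + (224.4 + 520.2)²] = 1056 N/mm.
Capacity per unit length: r_n/Ω = (1/2.0) × 0.6 × 480 × (0.707 × 10) = 1018 N/mm.
1056 > 1018 → NOT adequate.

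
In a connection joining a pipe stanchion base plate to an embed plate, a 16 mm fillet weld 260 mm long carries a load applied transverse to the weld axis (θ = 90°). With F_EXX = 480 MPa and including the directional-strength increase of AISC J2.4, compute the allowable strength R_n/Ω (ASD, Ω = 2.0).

R_n/Ω ≈ 635 kN

t_e = 0.707 × 16 = 11.31 mm; A_we = 11.31 × 260 = 2941 mm².
Directional factor: 1.0 + 0.5 sin^1.5(90°) = 1.5.
F_nw = 0.6 × 480 × 1.5 = 432 MPa.
R_n/Ω = (432 × 2941) / 2.0 × 10⁻³ = 635.3 kN.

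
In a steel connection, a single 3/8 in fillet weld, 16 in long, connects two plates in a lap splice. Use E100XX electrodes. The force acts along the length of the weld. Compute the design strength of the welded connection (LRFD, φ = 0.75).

E100XX → F_EXX = 100 ksi.
Effective throat t_e = 0.707 × 0.375 = 0.2651 in.
Total length L = 16 in; A_we = 0.2651 × 16 = 4.242 in².
F_nw = 0.6 F_EXX = 0.6 × 100 = 60 ksi.
φR_n = 0.75 × 60 × 4.242 = 190.9 kip.

φR_n ≈ 191 kip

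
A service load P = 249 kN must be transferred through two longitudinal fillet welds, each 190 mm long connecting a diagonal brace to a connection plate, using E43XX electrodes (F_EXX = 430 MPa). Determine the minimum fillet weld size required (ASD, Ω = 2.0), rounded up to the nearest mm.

w = 8 mm

Total weld length L = 380 mm.
Required throat t_e = P × Ω / (0.6 F_EXX × L) = 249 × 2.0 / (0.6 × 430 × 380 × 10⁻³) = 5.08 mm.
Required leg w = t_e / 0.707 = 7.185 mm → use 8 mm.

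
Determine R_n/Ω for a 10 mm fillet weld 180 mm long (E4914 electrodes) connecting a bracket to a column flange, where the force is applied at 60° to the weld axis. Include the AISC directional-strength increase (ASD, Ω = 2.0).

R_n/Ω ≈ 262 kN

E49XX → F_EXX = 490 MPa.
t_e = 0.707 × 10 = 7.07 mm; A_we = 7.07 × 180 = 1273 mm².
Directional factor: 1.0 + 0.5 sin^1.5(60°) = 1.403.
F_nw = 0.6 × 490 × 1.403 = 412.5 MPa.
R_n/Ω = (412.5 × 1273) / 2.0 × 10⁻³ = 262.5 kN.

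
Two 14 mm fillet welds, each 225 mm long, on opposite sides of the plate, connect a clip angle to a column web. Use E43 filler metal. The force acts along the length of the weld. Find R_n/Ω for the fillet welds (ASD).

R_n/Ω ≈ 575 kN

E43XX → F_EXX = 430 MPa.
Effective throat t_e = 0.707 × 14 = 9.898 mm.
Total length L = 450 mm; A_we = 9.898 × 450 = 4454 mm².
F_nw = 0.6 F_EXX = 0.6 × 430 = 258 MPa.
R_n = 258 × 4454 × 10⁻³ = 1149 kN; R_n/Ω = 1149/2.0 = 574.6 kN.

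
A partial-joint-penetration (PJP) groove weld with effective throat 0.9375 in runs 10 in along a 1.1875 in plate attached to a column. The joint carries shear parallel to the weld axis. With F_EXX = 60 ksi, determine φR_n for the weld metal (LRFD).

φR_n ≈ 253 kips

Effective throat (given) t_e = 0.9375 in.
A_we = 0.9375 × 10 = 9.375 in².
F_nw = 0.6 F_EXX = 36 ksi.
φR_n = 0.75 × 36 × 9.375 = 253.1 kips.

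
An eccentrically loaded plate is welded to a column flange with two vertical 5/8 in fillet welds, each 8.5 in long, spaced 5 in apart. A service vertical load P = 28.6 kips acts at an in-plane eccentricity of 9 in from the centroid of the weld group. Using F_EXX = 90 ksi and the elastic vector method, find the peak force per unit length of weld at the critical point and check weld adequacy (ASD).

f_max ≈ 7.09 kip/in; adequate

Total weld length L_w = 17 in. Treat welds as unit-width lines.
Polar moment about centroid: J = 2[d³/12 + d(b/2)²] = 2[8.5³/12 + 8.5×2.5²] = 208.6 in³.
Direct shear f_v = P/L_w = 28.6 / 17 = 1.682 kip/in (vertical).
Torsion M = P·e = 28.6 × 9 = 257.4 kip·in.
Critical point at (x, y) = (2.5, 4.25) from centroid. f_tx = M·y/J = 5.244 kip/in; f_ty = M·x/J = 3.085 kip/in.
Resultant f_max = √[f_tx² + (f_v + f_ty)²] = √[5.244² + (1.682 + 3.085)²] = 7.087 kip/in.
Capacity per unit length: r_n/Ω = (1/2.0) × 0.6 × 90 × (0.707 × 0.625) = 11.93 kip/in.
7.087 ≤ 11.93 → adequate.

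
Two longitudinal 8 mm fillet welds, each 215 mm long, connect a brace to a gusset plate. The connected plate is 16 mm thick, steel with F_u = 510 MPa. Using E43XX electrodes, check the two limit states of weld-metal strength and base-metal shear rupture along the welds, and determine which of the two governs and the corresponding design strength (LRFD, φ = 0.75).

φR_n ≈ 471 kN (weld metal governs)

E43XX → F_EXX = 430 MPa.
t_e = 0.707 × 8 = 5.656 mm; L = 430 mm.
Weld metal: φR_n = 0.75 × 0.6 × 430 × 5.656 × 430 × 10⁻³ = 470.6 kN.
Base metal (shear rupture): φR_n = 0.75 × 0.6 × 510 × 16 × 430 × 10⁻³ = 1579 kN.
Governing: weld metal.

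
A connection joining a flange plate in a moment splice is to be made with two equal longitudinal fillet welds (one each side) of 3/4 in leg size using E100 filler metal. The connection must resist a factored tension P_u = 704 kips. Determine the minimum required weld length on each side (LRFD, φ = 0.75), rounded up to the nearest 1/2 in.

E100XX → F_EXX = 100 ksi.
Throat t_e = 0.707 × 0.75 = 0.5302 in.
φr_n = 0.75 × 0.6 × 100 × 0.5302 = 23.86 kips/in.
L_req = P_u / φr_n = 704 / 23.86 = 29.5 in total.
Per side: 29.5 / 2 = 14.75 in.
Round up → use L = 15 in on each side.

L = 15 in on each side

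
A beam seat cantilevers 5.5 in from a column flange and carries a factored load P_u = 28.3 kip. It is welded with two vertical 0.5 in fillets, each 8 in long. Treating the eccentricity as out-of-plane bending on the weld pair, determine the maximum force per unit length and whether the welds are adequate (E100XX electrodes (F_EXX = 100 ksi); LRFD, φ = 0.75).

f_max ≈ 7.51 kip/in; adequate

L_w = 2 × 8 = 16 in; section modulus (unit throat) S = 2 × L²/6 = 21.33 in².
Direct shear f_v = P/L_w = 28.3/16 = 1.769 kip/in.
Moment M = P × e = 28.3 × 5.5 = 155.65 kip·in; bending f_b = M/S = 7.296 kip/in.
f_max = √(f_v² + f_b²) = √(1.769² + 7.296²) = 7.507 kip/in.
φr_n = 0.75 × 0.6 × 100 × (0.707 × 0.5) = 15.91 kip/in → adequate.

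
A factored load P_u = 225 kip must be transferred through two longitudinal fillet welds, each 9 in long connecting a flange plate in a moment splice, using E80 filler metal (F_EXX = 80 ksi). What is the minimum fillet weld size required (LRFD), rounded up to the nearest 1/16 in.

Total weld length L = 18 in.
Required throat t_e = P_u / (φ × 0.6 F_EXX × L) = 225 / (0.75 × 0.6 × 80 × 18) = 0.3472 in.
Required leg w = t_e / 0.707 = 0.4911 in → use 1/2 in.

w = 1/2 in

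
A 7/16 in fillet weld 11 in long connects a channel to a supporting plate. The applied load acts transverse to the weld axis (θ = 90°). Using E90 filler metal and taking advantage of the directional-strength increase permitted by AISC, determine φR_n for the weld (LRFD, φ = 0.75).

φR_n ≈ 207 kips

E90XX → F_EXX = 90 ksi.
t_e = 0.707 × 0.4375 = 0.3093 in; A_we = 0.3093 × 11 = 3.402 in².
Directional factor: 1.0 + 0.5 sin^1.5(90°) = 1.5.
F_nw = 0.6 × 90 × 1.5 = 81 ksi.
φR_n = 0.75 × 81 × 3.402 = 206.7 kips.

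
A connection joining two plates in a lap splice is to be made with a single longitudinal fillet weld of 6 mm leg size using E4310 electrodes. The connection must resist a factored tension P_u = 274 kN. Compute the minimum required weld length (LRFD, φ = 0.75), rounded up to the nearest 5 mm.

E43XX → F_EXX = 430 MPa.
Throat t_e = 0.707 × 6 = 4.242 mm.
φr_n = 0.75 × 0.6 × 430 × 4.242 × 10⁻³ = 0.8208 kN/mm.
L_req = P_u / φr_n = 274 / 0.8208 = 333.8 mm total.
Round up → use L = 335 mm.

L = 335 mm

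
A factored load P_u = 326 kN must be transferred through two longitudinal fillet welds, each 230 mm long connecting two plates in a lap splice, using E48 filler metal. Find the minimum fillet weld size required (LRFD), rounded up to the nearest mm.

w = 5 mm

E48XX → F_EXX = 480 MPa.
Total weld length L = 460 mm.
Required throat t_e = P_u / (φ × 0.6 F_EXX × L) = 326 / (0.75 × 0.6 × 480 × 460 × 10⁻³) = 3.281 mm.
Required leg w = t_e / 0.707 = 4.641 mm → use 5 mm.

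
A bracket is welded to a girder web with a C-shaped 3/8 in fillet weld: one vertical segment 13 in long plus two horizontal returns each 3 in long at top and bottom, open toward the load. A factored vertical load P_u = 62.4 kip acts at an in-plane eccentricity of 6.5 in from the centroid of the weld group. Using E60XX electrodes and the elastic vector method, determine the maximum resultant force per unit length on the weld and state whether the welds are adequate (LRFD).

f_max ≈ 8.07 kip/in; NOT adequate

E60XX → F_EXX = 60 ksi.
Total weld length L_w = 19 in. Treat welds as unit-width lines.
Centroid: x̄ = 2×3×1.5 / 19 = 0.4737 in from the vertical weld.
Polar moment about centroid: J = I_x + I_y = [13³/12 + 2×3×6.5²] + [13×0.4737² + 2(3³/12 + 3×1.026²)] = 450.3 in³.
Direct shear f_v = P/L_w = 62.4 / 19 = 3.284 kip/in (vertical).
Torsion M = P·e = 62.4 × 6.5 = 405.6 kip·in.
Critical point at (x, y) = (2.526, 6.5) from centroid. f_tx = M·y/J = 5.855 kip/in; f_ty = M·x/J = 2.275 kip/in.
Resultant f_max = √[f_tx² + (f_v + f_ty)²] = √[5.855² + (3.284 + 2.275)²] = 8.074 kip/in.
Capacity per unit length: φr_n = 0.75 × 0.6 × 60 × (0.707 × 0.375) = 7.158 kip/in.
8.074 > 7.158 → NOT adequate.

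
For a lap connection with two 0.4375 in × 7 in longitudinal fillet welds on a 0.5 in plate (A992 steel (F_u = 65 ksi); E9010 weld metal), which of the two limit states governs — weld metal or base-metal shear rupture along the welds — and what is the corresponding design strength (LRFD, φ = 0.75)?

E90XX → F_EXX = 90 ksi.
t_e = 0.707 × 0.4375 = 0.3093 in; L = 14 in.
Weld metal: φR_n = 0.75 × 0.6 × 90 × 0.3093 × 14 = 175.4 kips.
Base metal (shear rupture): φR_n = 0.75 × 0.6 × 65 × 0.5 × 14 = 204.8 kips.
Governing: weld metal.

φR_n ≈ 175 kips (weld metal governs)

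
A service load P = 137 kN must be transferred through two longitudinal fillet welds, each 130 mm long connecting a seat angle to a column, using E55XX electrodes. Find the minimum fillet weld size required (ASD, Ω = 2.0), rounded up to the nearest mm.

E55XX → F_EXX = 550 MPa.
Total weld length L = 260 mm.
Required throat t_e = P × Ω / (0.6 F_EXX × L) = 137 × 2.0 / (0.6 × 550 × 260 × 10⁻³) = 3.193 mm.
Required leg w = t_e / 0.707 = 4.517 mm → use 5 mm.

w = 5 mm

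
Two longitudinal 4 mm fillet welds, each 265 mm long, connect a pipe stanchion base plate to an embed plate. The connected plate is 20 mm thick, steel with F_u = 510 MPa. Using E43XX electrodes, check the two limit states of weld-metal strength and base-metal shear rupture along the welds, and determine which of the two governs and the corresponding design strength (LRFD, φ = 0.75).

E43XX → F_EXX = 430 MPa.
t_e = 0.707 × 4 = 2.828 mm; L = 530 mm.
Weld metal: φR_n = 0.75 × 0.6 × 430 × 2.828 × 530 × 10⁻³ = 290 kN.
Base metal (shear rupture): φR_n = 0.75 × 0.6 × 510 × 20 × 530 × 10⁻³ = 2433 kN.
Governing: weld metal.

φR_n ≈ 290 kN (weld metal governs)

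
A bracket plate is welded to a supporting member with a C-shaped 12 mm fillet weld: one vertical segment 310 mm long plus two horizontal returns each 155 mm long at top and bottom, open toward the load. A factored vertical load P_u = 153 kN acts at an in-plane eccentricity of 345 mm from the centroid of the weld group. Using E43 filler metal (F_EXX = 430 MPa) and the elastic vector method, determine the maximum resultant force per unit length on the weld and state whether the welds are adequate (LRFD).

f_max ≈ 1060 N/mm; adequate

Total weld length L_w = 620 mm. Treat welds as unit-width lines.
Centroid: x̄ = 2×155×77.5 / 620 = 38.75 mm from the vertical weld.
Polar moment about centroid: J = I_x + I_y = [310³/12 + 2×155×155²] + [310×38.75² + 2(155³/12 + 155×38.75²)] = 11480000 mm³.
Direct shear f_v = P/L_w = 153×10³ / 620 = 246.8 N/mm (vertical).
Torsion M = P·e = 153×10³ × 345 = 52785000 N·mm.
Critical point at (x, y) = (116.2, 155) from centroid. f_tx = M·y/J = 712.6 N/mm; f_ty = M·x/J = 534.4 N/mm.
Resultant f_max = √[f_tx² + (f_v + f_ty)²] = √[712.6² + (246.8 + 534.4)²] = 1057 N/mm.
Capacity per unit length: φr_n = 0.75 × 0.6 × 430 × (0.707 × 12) = 1642 N/mm.
1057 ≤ 1642 → adequate.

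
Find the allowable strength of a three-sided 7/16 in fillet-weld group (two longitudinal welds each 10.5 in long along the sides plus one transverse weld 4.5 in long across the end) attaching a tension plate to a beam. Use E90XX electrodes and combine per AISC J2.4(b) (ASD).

E90XX → F_EXX = 90 ksi.
t_e = 0.707 × 0.4375 = 0.3093 in.
R_nwl = 0.6 × 90 × 0.3093 × 21 = 350.8 kips (longitudinal, 2 welds).
R_nwt = 0.6 × 90 × 0.3093 × 4.5 = 75.16 kips (transverse, base value).
(i) R_nwl + R_nwt = 425.9 kips; (ii) 0.85 R_nwl + 1.5 R_nwt = 410.9 kips.
R_n = max = 425.9 kips [governs: (i)]; R_n/Ω = 213 kips.

R_n/Ω ≈ 213 kips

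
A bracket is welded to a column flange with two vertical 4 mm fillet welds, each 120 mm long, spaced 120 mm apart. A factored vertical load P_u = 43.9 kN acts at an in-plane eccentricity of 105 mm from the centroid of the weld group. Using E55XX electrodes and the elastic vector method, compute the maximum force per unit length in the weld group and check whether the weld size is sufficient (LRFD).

E55XX → F_EXX = 550 MPa.
Total weld length L_w = 240 mm. Treat welds as unit-width lines.
Polar moment about centroid: J = 2[d³/12 + d(b/2)²] = 2[120³/12 + 120×60²] = 1152000 mm³.
Direct shear f_v = P/L_w = 43.9×10³ / 240 = 182.9 N/mm (vertical).
Torsion M = P·e = 43.9×10³ × 105 = 4609500 N·mm.
Critical point at (x, y) = (60, 60) from centroid. f_tx = M·y/J = 240.1 N/mm; f_ty = M·x/J = 240.1 N/mm.
Resultant f_max = √[f_tx² + (f_v + f_ty)²] = √[240.1² + (182.9 + 240.1)²] = 486.4 N/mm.
Capacity per unit length: φr_n = 0.75 × 0.6 × 550 × (0.707 × 4) = 699.9 N/mm.
486.4 ≤ 699.9 → adequate.

f_max ≈ 486 N/mm; adequate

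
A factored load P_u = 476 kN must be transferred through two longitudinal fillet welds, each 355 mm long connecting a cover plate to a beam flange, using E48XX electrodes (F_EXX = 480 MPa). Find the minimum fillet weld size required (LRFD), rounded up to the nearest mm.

Total weld length L = 710 mm.
Required throat t_e = P_u / (φ × 0.6 F_EXX × L) = 476 / (0.75 × 0.6 × 480 × 710 × 10⁻³) = 3.104 mm.
Required leg w = t_e / 0.707 = 4.39 mm → use 5 mm.

w = 5 mm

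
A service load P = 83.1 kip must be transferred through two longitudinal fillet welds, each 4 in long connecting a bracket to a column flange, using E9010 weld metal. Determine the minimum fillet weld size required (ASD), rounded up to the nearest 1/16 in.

w = 9/16 in

E90XX → F_EXX = 90 ksi.
Total weld length L = 8 in.
Required throat t_e = P × Ω / (0.6 F_EXX × L) = 83.1 × 2.0 / (0.6 × 90 × 8) = 0.3847 in.
Required leg w = t_e / 0.707 = 0.5442 in → use 9/16 in.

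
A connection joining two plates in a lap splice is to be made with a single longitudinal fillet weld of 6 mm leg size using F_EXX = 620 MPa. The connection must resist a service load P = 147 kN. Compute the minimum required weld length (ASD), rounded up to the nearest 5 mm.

L = 190 mm

Throat t_e = 0.707 × 6 = 4.242 mm.
r_n/Ω = (0.6 × 620 × 4.242) / 2.0 = 789 N/mm = 0.789 kN/mm.
L_req = P / (r_n/Ω) = 147 / 0.789 = 186.3 mm total.
Round up → use L = 190 mm.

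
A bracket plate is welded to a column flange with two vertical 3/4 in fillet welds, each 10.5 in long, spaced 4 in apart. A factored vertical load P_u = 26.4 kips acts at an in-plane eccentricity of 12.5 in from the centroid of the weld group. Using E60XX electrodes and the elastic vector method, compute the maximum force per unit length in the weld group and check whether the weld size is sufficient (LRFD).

f_max ≈ 7.24 kip/in; adequate

E60XX → F_EXX = 60 ksi.
Total weld length L_w = 21 in. Treat welds as unit-width lines.
Polar moment about centroid: J = 2[d³/12 + d(b/2)²] = 2[10.5³/12 + 10.5×2²] = 276.9 in³.
Direct shear f_v = P/L_w = 26.4 / 21 = 1.257 kip/in (vertical).
Torsion M = P·e = 26.4 × 12.5 = 330 kip·in.
Critical point at (x, y) = (2, 5.25) from centroid. f_tx = M·y/J = 6.256 kip/in; f_ty = M·x/J = 2.383 kip/in.
Resultant f_max = √[f_tx² + (f_v + f_ty)²] = √[6.256² + (1.257 + 2.383)²] = 7.238 kip/in.
Capacity per unit length: φr_n = 0.75 × 0.6 × 60 × (0.707 × 0.75) = 14.32 kip/in.
7.238 ≤ 14.32 → adequate.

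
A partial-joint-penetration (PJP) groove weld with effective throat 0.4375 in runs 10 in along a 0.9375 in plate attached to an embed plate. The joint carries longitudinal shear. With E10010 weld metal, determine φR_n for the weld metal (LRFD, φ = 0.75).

φR_n ≈ 197 kip

E100XX → F_EXX = 100 ksi.
Effective throat (given) t_e = 0.4375 in.
A_we = 0.4375 × 10 = 4.375 in².
F_nw = 0.6 F_EXX = 60 ksi.
φR_n = 0.75 × 60 × 4.375 = 196.9 kip.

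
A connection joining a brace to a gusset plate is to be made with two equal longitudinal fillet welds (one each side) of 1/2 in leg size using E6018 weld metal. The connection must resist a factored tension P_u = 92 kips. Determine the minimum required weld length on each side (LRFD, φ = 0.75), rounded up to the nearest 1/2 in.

E60XX → F_EXX = 60 ksi.
Throat t_e = 0.707 × 0.5 = 0.3535 in.
φr_n = 0.75 × 0.6 × 60 × 0.3535 = 9.544 kips/in.
L_req = P_u / φr_n = 92 / 9.544 = 9.639 in total.
Per side: 9.639 / 2 = 4.82 in.
Round up → use L = 5 in on each side.

L = 5 in on each side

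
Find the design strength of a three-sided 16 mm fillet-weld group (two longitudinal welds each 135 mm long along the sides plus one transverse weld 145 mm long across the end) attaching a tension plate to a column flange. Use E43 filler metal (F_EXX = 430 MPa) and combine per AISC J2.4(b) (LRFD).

t_e = 0.707 × 16 = 11.31 mm.
R_nwl = 0.6 × 430 × 11.31 × 270 × 10⁻³ = 788 kN (longitudinal, 2 welds).
R_nwt = 0.6 × 430 × 11.31 × 145 × 10⁻³ = 423.2 kN (transverse, base value).
(i) R_nwl + R_nwt = 1211 kN; (ii) 0.85 R_nwl + 1.5 R_nwt = 1305 kN.
R_n = max = 1305 kN [governs: (ii)]; φR_n = 978.4 kN.

φR_n ≈ 978 kN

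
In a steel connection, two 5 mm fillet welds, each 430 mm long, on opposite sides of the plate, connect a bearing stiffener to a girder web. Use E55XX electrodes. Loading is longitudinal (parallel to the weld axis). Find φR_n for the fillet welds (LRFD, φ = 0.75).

φR_n ≈ 752 kN

E55XX → F_EXX = 550 MPa.
Effective throat t_e = 0.707 × 5 = 3.535 mm.
Total length L = 860 mm; A_we = 3.535 × 860 = 3040 mm².
F_nw = 0.6 F_EXX = 0.6 × 550 = 330 MPa.
φR_n = 0.75 × 330 × 3040 × 10⁻³ = 752.4 kN.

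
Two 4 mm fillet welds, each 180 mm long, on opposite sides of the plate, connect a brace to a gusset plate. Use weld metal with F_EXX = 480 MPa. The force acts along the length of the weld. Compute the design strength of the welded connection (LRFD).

φR_n ≈ 220 kN

Effective throat t_e = 0.707 × 4 = 2.828 mm.
Total length L = 360 mm; A_we = 2.828 × 360 = 1018 mm².
F_nw = 0.6 F_EXX = 0.6 × 480 = 288 MPa.
φR_n = 0.75 × 288 × 1018 × 10⁻³ = 219.9 kN.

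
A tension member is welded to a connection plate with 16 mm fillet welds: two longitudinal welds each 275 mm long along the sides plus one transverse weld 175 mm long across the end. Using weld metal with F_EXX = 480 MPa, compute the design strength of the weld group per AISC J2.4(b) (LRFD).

t_e = 0.707 × 16 = 11.31 mm.
R_nwl = 0.6 × 480 × 11.31 × 550 × 10⁻³ = 1792 kN (longitudinal, 2 welds).
R_nwt = 0.6 × 480 × 11.31 × 175 × 10⁻³ = 570.1 kN (transverse, base value).
(i) R_nwl + R_nwt = 2362 kN; (ii) 0.85 R_nwl + 1.5 R_nwt = 2378 kN.
R_n = max = 2378 kN [governs: (ii)]; φR_n = 1784 kN.

φR_n ≈ 1780 kN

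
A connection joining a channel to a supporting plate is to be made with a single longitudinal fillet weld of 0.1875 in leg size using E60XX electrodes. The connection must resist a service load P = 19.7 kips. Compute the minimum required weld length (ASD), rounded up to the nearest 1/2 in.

E60XX → F_EXX = 60 ksi.
Throat t_e = 0.707 × 0.1875 = 0.1326 in.
r_n/Ω = (0.6 × 60 × 0.1326) / 2.0 = 2.386 kip/in.
L_req = P / (r_n/Ω) = 19.7 / 2.386 = 8.256 in total.
Round up → use L = 8.5 in.

L = 8.5 in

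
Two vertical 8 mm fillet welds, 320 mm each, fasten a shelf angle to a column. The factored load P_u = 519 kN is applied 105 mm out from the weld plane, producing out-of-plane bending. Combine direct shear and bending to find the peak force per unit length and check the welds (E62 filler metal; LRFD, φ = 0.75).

E62XX → F_EXX = 620 MPa.
L_w = 2 × 320 = 640 mm; section modulus (unit throat) S = 2 × L²/6 = 34130 mm².
Direct shear f_v = P/L_w = 519×10³/640 = 810.9 N/mm.
Moment M = P × e = 519×10³ × 105 = 54495000 N·mm; bending f_b = M/S = 1597 N/mm.
f_max = √(f_v² + f_b²) = √(810.9² + 1597²) = 1791 N/mm.
φr_n = 0.75 × 0.6 × 620 × (0.707 × 8) = 1578 N/mm → NOT adequate.

f_max ≈ 1790 N/mm; NOT adequate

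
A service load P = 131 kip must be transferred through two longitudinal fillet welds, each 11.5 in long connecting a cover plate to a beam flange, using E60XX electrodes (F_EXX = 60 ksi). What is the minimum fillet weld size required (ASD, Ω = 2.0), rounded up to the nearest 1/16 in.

Total weld length L = 23 in.
Required throat t_e = P × Ω / (0.6 F_EXX × L) = 131 × 2.0 / (0.6 × 60 × 23) = 0.3164 in.
Required leg w = t_e / 0.707 = 0.4476 in → use 1/2 in.

w = 1/2 in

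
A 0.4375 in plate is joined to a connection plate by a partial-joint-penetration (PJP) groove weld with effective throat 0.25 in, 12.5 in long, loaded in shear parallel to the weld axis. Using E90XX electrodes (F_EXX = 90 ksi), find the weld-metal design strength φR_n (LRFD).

Effective throat (given) t_e = 0.25 in.
A_we = 0.25 × 12.5 = 3.125 in².
F_nw = 0.6 F_EXX = 54 ksi.
φR_n = 0.75 × 54 × 3.125 = 126.6 kips.

φR_n ≈ 127 kips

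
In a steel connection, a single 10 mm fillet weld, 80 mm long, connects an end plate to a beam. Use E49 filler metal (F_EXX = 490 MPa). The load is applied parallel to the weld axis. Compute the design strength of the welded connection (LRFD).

φR_n ≈ 125 kN

Effective throat t_e = 0.707 × 10 = 7.07 mm.
Total length L = 80 mm; A_we = 7.07 × 80 = 565.6 mm².
F_nw = 0.6 F_EXX = 0.6 × 490 = 294 MPa.
φR_n = 0.75 × 294 × 565.6 × 10⁻³ = 124.7 kN.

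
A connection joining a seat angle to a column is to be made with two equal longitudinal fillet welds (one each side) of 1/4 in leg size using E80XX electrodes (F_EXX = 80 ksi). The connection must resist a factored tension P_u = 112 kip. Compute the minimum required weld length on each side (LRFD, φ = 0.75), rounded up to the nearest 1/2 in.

L = 9 in on each side

Throat t_e = 0.707 × 0.25 = 0.1767 in.
φr_n = 0.75 × 0.6 × 80 × 0.1767 = 6.363 kip/in.
L_req = P_u / φr_n = 112 / 6.363 = 17.6 in total.
Per side: 17.6 / 2 = 8.801 in.
Round up → use L = 9 in on each side.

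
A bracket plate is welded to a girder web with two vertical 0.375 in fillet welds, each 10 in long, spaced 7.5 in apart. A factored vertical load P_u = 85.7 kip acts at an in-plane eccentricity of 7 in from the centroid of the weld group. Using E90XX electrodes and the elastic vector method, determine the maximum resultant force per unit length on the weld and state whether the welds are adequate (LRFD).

E90XX → F_EXX = 90 ksi.
Total weld length L_w = 20 in. Treat welds as unit-width lines.
Polar moment about centroid: J = 2[d³/12 + d(b/2)²] = 2[10³/12 + 10×3.75²] = 447.9 in³.
Direct shear f_v = P/L_w = 85.7 / 20 = 4.285 kip/in (vertical).
Torsion M = P·e = 85.7 × 7 = 599.9 kip·in.
Critical point at (x, y) = (3.75, 5) from centroid. f_tx = M·y/J = 6.697 kip/in; f_ty = M·x/J = 5.022 kip/in.
Resultant f_max = √[f_tx² + (f_v + f_ty)²] = √[6.697² + (4.285 + 5.022)²] = 11.47 kip/in.
Capacity per unit length: φr_n = 0.75 × 0.6 × 90 × (0.707 × 0.375) = 10.74 kip/in.
11.47 > 10.74 → NOT adequate.

f_max ≈ 11.5 kip/in; NOT adequate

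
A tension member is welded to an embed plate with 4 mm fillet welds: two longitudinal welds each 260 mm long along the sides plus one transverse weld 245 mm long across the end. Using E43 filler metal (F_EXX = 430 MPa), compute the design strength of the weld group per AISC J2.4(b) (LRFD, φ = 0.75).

φR_n ≈ 443 kN

t_e = 0.707 × 4 = 2.828 mm.
R_nwl = 0.6 × 430 × 2.828 × 520 × 10⁻³ = 379.4 kN (longitudinal, 2 welds).
R_nwt = 0.6 × 430 × 2.828 × 245 × 10⁻³ = 178.8 kN (transverse, base value).
(i) R_nwl + R_nwt = 558.2 kN; (ii) 0.85 R_nwl + 1.5 R_nwt = 590.6 kN.
R_n = max = 590.6 kN [governs: (ii)]; φR_n = 443 kN.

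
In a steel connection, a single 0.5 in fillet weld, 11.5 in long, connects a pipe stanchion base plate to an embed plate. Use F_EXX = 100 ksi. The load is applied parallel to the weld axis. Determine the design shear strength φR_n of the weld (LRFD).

Effective throat t_e = 0.707 × 0.5 = 0.3535 in.
Total length L = 11.5 in; A_we = 0.3535 × 11.5 = 4.065 in².
F_nw = 0.6 F_EXX = 0.6 × 100 = 60 ksi.
φR_n = 0.75 × 60 × 4.065 = 182.9 kips.

φR_n ≈ 183 kips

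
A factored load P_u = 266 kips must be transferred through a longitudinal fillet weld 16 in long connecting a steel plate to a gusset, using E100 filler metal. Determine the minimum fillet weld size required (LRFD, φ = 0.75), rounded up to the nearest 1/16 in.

w = 9/16 in

E100XX → F_EXX = 100 ksi.
Total weld length L = 16 in.
Required throat t_e = P_u / (φ × 0.6 F_EXX × L) = 266 / (0.75 × 0.6 × 100 × 16) = 0.3694 in.
Required leg w = t_e / 0.707 = 0.5226 in → use 9/16 in.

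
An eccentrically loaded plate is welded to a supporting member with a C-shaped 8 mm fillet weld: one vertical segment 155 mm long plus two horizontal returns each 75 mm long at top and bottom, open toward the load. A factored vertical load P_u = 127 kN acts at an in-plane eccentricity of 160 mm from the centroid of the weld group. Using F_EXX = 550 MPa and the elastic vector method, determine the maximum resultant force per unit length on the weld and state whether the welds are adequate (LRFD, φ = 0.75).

Total weld length L_w = 305 mm. Treat welds as unit-width lines.
Centroid: x̄ = 2×75×37.5 / 305 = 18.44 mm from the vertical weld.
Polar moment about centroid: J = I_x + I_y = [155³/12 + 2×75×77.5²] + [155×18.44² + 2(75³/12 + 75×19.06²)] = 1389000 mm³.
Direct shear f_v = P/L_w = 127×10³ / 305 = 416.4 N/mm (vertical).
Torsion M = P·e = 127×10³ × 160 = 20320000 N·mm.
Critical point at (x, y) = (56.56, 77.5) from centroid. f_tx = M·y/J = 1134 N/mm; f_ty = M·x/J = 827.5 N/mm.
Resultant f_max = √[f_tx² + (f_v + f_ty)²] = √[1134² + (416.4 + 827.5)²] = 1683 N/mm.
Capacity per unit length: φr_n = 0.75 × 0.6 × 550 × (0.707 × 8) = 1400 N/mm.
1683 > 1400 → NOT adequate.

f_max ≈ 1680 N/mm; NOT adequate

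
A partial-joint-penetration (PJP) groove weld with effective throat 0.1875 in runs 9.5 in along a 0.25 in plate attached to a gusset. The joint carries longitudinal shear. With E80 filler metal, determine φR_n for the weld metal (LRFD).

φR_n ≈ 64.1 kip

E80XX → F_EXX = 80 ksi.
Effective throat (given) t_e = 0.1875 in.
A_we = 0.1875 × 9.5 = 1.781 in².
F_nw = 0.6 F_EXX = 48 ksi.
φR_n = 0.75 × 48 × 1.781 = 64.12 kip.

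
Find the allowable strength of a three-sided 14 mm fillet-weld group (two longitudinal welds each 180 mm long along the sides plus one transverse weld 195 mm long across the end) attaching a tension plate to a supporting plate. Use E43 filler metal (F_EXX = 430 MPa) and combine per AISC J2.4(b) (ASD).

t_e = 0.707 × 14 = 9.898 mm.
R_nwl = 0.6 × 430 × 9.898 × 360 × 10⁻³ = 919.3 kN (longitudinal, 2 welds).
R_nwt = 0.6 × 430 × 9.898 × 195 × 10⁻³ = 498 kN (transverse, base value).
(i) R_nwl + R_nwt = 1417 kN; (ii) 0.85 R_nwl + 1.5 R_nwt = 1528 kN.
R_n = max = 1528 kN [governs: (ii)]; R_n/Ω = 764.2 kN.

R_n/Ω ≈ 764 kN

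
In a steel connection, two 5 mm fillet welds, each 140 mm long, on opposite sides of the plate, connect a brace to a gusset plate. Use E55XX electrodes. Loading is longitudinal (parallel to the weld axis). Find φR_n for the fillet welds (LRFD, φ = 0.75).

φR_n ≈ 245 kN

E55XX → F_EXX = 550 MPa.
Effective throat t_e = 0.707 × 5 = 3.535 mm.
Total length L = 280 mm; A_we = 3.535 × 280 = 989.8 mm².
F_nw = 0.6 F_EXX = 0.6 × 550 = 330 MPa.
φR_n = 0.75 × 330 × 989.8 × 10⁻³ = 245 kN.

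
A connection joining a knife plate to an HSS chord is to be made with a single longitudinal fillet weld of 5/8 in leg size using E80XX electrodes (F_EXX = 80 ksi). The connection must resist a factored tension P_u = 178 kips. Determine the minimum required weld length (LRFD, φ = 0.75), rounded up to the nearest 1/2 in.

L = 11.5 in

Throat t_e = 0.707 × 0.625 = 0.4419 in.
φr_n = 0.75 × 0.6 × 80 × 0.4419 = 15.91 kips/in.
L_req = P_u / φr_n = 178 / 15.91 = 11.19 in total.
Round up → use L = 11.5 in.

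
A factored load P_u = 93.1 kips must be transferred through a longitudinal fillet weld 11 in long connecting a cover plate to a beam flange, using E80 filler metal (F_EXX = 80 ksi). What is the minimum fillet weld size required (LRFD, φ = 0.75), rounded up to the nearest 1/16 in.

Total weld length L = 11 in.
Required throat t_e = P_u / (φ × 0.6 F_EXX × L) = 93.1 / (0.75 × 0.6 × 80 × 11) = 0.2351 in.
Required leg w = t_e / 0.707 = 0.3325 in → use 3/8 in.

w = 3/8 in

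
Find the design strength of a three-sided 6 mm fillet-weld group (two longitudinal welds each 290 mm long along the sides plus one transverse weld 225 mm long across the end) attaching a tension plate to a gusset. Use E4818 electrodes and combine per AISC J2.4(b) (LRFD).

φR_n ≈ 761 kN

E48XX → F_EXX = 480 MPa.
t_e = 0.707 × 6 = 4.242 mm.
R_nwl = 0.6 × 480 × 4.242 × 580 × 10⁻³ = 708.6 kN (longitudinal, 2 welds).
R_nwt = 0.6 × 480 × 4.242 × 225 × 10⁻³ = 274.9 kN (transverse, base value).
(i) R_nwl + R_nwt = 983.5 kN; (ii) 0.85 R_nwl + 1.5 R_nwt = 1015 kN.
R_n = max = 1015 kN [governs: (ii)]; φR_n = 761 kN.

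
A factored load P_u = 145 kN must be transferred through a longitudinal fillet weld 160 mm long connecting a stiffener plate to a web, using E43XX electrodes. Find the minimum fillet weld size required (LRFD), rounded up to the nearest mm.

E43XX → F_EXX = 430 MPa.
Total weld length L = 160 mm.
Required throat t_e = P_u / (φ × 0.6 F_EXX × L) = 145 / (0.75 × 0.6 × 430 × 160 × 10⁻³) = 4.683 mm.
Required leg w = t_e / 0.707 = 6.624 mm → use 7 mm.

w = 7 mm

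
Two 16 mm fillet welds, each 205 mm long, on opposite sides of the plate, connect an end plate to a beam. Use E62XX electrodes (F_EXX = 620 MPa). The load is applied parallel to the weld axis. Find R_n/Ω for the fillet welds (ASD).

Effective throat t_e = 0.707 × 16 = 11.31 mm.
Total length L = 410 mm; A_we = 11.31 × 410 = 4638 mm².
F_nw = 0.6 F_EXX = 0.6 × 620 = 372 MPa.
R_n = 372 × 4638 × 10⁻³ = 1725 kN; R_n/Ω = 1725/2.0 = 862.7 kN.

R_n/Ω ≈ 863 kN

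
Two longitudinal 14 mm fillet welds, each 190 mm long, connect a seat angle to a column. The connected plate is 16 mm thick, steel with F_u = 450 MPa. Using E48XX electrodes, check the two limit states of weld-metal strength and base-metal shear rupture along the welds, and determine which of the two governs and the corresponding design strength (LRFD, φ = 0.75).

E48XX → F_EXX = 480 MPa.
t_e = 0.707 × 14 = 9.898 mm; L = 380 mm.
Weld metal: φR_n = 0.75 × 0.6 × 480 × 9.898 × 380 × 10⁻³ = 812.4 kN.
Base metal (shear rupture): φR_n = 0.75 × 0.6 × 450 × 16 × 380 × 10⁻³ = 1231 kN.
Governing: weld metal.

φR_n ≈ 812 kN (weld metal governs)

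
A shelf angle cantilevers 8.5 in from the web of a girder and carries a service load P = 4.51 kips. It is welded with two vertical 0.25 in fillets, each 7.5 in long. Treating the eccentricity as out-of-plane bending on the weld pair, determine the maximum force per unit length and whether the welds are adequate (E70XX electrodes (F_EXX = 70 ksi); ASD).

L_w = 2 × 7.5 = 15 in; section modulus (unit throat) S = 2 × L²/6 = 18.75 in².
Direct shear f_v = P/L_w = 4.51/15 = 0.3007 kip/in.
Moment M = P × e = 4.51 × 8.5 = 38.335 kip·in; bending f_b = M/S = 2.045 kip/in.
f_max = √(f_v² + f_b²) = √(0.3007² + 2.045²) = 2.067 kip/in.
r_n/Ω = (1/2.0) × 0.6 × 70 × (0.707 × 0.25) = 3.712 kip/in → adequate.

f_max ≈ 2.07 kip/in; adequate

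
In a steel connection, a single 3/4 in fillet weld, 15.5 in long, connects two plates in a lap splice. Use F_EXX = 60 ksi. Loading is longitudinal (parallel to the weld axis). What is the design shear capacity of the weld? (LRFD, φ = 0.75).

Effective throat t_e = 0.707 × 0.75 = 0.5302 in.
Total length L = 15.5 in; A_we = 0.5302 × 15.5 = 8.219 in².
F_nw = 0.6 F_EXX = 0.6 × 60 = 36 ksi.
φR_n = 0.75 × 36 × 8.219 = 221.9 kip.

φR_n ≈ 222 kip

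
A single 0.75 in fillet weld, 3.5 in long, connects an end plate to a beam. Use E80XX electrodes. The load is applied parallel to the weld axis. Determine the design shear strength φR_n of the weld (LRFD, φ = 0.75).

φR_n ≈ 66.8 kips

E80XX → F_EXX = 80 ksi.
Effective throat t_e = 0.707 × 0.75 = 0.5302 in.
Total length L = 3.5 in; A_we = 0.5302 × 3.5 = 1.856 in².
F_nw = 0.6 F_EXX = 0.6 × 80 = 48 ksi.
φR_n = 0.75 × 48 × 1.856 = 66.81 kips.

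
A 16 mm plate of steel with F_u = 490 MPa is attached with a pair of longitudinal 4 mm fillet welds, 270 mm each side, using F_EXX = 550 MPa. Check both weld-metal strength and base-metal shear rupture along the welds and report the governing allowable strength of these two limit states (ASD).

t_e = 0.707 × 4 = 2.828 mm; L = 540 mm.
Weld metal: R_n/Ω = (1/2.0) × 0.6 × 550 × 2.828 × 540 × 10⁻³ = 252 kN.
Base metal (shear rupture): R_n/Ω = (1/2.0) × 0.6 × 490 × 16 × 540 × 10⁻³ = 1270 kN.
Governing: weld metal.

R_n/Ω ≈ 252 kN (weld metal governs)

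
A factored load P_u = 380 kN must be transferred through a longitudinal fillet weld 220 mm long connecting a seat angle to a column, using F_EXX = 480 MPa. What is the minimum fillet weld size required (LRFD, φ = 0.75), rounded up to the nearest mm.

Total weld length L = 220 mm.
Required throat t_e = P_u / (φ × 0.6 F_EXX × L) = 380 / (0.75 × 0.6 × 480 × 220 × 10⁻³) = 7.997 mm.
Required leg w = t_e / 0.707 = 11.31 mm → use 12 mm.

w = 12 mm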